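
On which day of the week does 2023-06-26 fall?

Monday

January 1, 2023 is a Sunday.
June 26 is day 177 of the year, i.e. 176 days after Jan 1.
176 mod 7 = 1, so advance 1 weekday from Sunday: Monday.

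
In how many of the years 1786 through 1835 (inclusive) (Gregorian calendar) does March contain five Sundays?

March has 31 days; it has five Sundays when Sunday falls among the first (month-length − 28) days — i.e. when March 1 is one of Sunday/Saturday/Friday.
March 1 by year: 1786:Wed 1787:Thu 1788:Sat✓ 1789:Sun✓ 1790:Mon 1791:Tue 1792:Thu 1793:Fri✓ 1794:Sat✓ 1795:Sun✓ 1796:Tue 1797:Wed 1798:Thu 1799:Fri✓ 1800:Sat✓ …(20 more)… 1821:Thu 1822:Fri✓ 1823:Sat✓ 1824:Mon 1825:Tue 1826:Wed 1827:Thu 1828:Sat✓ 1829:Sun✓ 1830:Mon 1831:Tue 1832:Thu 1833:Fri✓ 1834:Sat✓ 1835:Sun✓
Years with five Sundays: 1788, 1789, 1793, 1794, 1795, 1799, 1800, 1801, 1805, 1806, 1807, 1811, 1812, 1816, 1817, 1818, 1822, 1823, 1828, 1829, 1833, 1834, 1835 → 23.

23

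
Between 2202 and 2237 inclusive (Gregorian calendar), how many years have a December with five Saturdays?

16

December has 31 days; it has five Saturdays when Saturday falls among the first (month-length − 28) days — i.e. when December 1 is one of Saturday/Friday/Thursday.
December 1 by year: 2202:Wed 2203:Thu✓ 2204:Sat✓ 2205:Sun 2206:Mon 2207:Tue 2208:Thu✓ 2209:Fri✓ 2210:Sat✓ 2211:Sun 2212:Tue 2213:Wed 2214:Thu✓ 2215:Fri✓ 2216:Sun …(6 more)… 2223:Mon 2224:Wed 2225:Thu✓ 2226:Fri✓ 2227:Sat✓ 2228:Mon 2229:Tue 2230:Wed 2231:Thu✓ 2232:Sat✓ 2233:Sun 2234:Mon 2235:Tue 2236:Thu✓ 2237:Fri✓
Years with five Saturdays: 2203, 2204, 2208, 2209, 2210, 2214, 2215, 2220, 2221, 2225, 2226, 2227, 2231, 2232, 2236, 2237 → 16.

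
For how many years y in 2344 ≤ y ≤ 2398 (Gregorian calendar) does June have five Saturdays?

June has 30 days; it has five Saturdays when Saturday falls among the first (month-length − 28) days — i.e. when June 1 is one of Saturday/Friday.
June 1 by year: 2344:Thu 2345:Fri✓ 2346:Sat✓ 2347:Sun 2348:Tue 2349:Wed 2350:Thu 2351:Fri✓ 2352:Sun 2353:Mon 2354:Tue 2355:Wed 2356:Fri✓ 2357:Sat✓ 2358:Sun …(25 more)… 2384:Fri✓ 2385:Sat✓ 2386:Sun 2387:Mon 2388:Wed 2389:Thu 2390:Fri✓ 2391:Sat✓ 2392:Mon 2393:Tue 2394:Wed 2395:Thu 2396:Sat✓ 2397:Sun 2398:Mon
Years with five Saturdays: 2345, 2346, 2351, 2356, 2357, 2362, 2363, 2368, 2373, 2374, 2379, 2384, 2385, 2390, 2391, 2396 → 16.

16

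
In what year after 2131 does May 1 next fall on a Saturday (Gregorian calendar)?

2134

From one year to the next, a fixed date's weekday advances by 1, or by 2 when a Feb 29 lies between the two dates.
2131: May 1 is Tuesday.
2132: Thursday (+2)
2133: Friday (+1)
2134: Saturday (+1)
May 1 falls on a Saturday in 2134.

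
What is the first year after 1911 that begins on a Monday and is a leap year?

1912

Jan 1 advances by 2 weekdays after a leap year and by 1 after a common year.
1911: Jan 1 is Sunday.
1912: Monday (leap)
1912 begins on a Monday and is a leap year.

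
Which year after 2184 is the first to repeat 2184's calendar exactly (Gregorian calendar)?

2224

Two years share a calendar iff Jan 1 falls on the same weekday and both are leap or both are common. 2184: Jan 1 is Thursday, leap year.
2185: Jan 1 Saturday, common
2186: Jan 1 Sunday, common
2187: Jan 1 Monday, common
2188: Jan 1 Tuesday, leap
2189: Jan 1 Thursday, common
2190: Jan 1 Friday, common
2191: Jan 1 Saturday, common
2192: Jan 1 Sunday, leap
2193: Jan 1 Tuesday, common
2194: Jan 1 Wednesday, common
2195: Jan 1 Thursday, common
2196: Jan 1 Friday, leap
2197: Jan 1 Sunday, common
2198: Jan 1 Monday, common
2199: Jan 1 Tuesday, common
2200: Jan 1 Wednesday, common
2201: Jan 1 Thursday, common
2202: Jan 1 Friday, common
2203: Jan 1 Saturday, common
2204: Jan 1 Sunday, leap
2205: Jan 1 Tuesday, common
2206: Jan 1 Wednesday, common
2207: Jan 1 Thursday, common
2208: Jan 1 Friday, leap
2209: Jan 1 Sunday, common
2210: Jan 1 Monday, common
2211: Jan 1 Tuesday, common
2212: Jan 1 Wednesday, leap
2213: Jan 1 Friday, common
2214: Jan 1 Saturday, common
2215: Jan 1 Sunday, common
2216: Jan 1 Monday, leap
2217: Jan 1 Wednesday, common
2218: Jan 1 Thursday, common
2219: Jan 1 Friday, common
2220: Jan 1 Saturday, leap
2221: Jan 1 Monday, common
2222: Jan 1 Tuesday, common
2223: Jan 1 Wednesday, common
2224: Jan 1 Thursday, leap
2224 matches on both conditions.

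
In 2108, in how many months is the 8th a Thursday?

Check the 8th of each month of 2108: Jan 8: Sun, Feb 8: Wed, Mar 8: Thu, Apr 8: Sun, May 8: Tue, Jun 8: Fri, Jul 8: Sun, Aug 8: Wed, Sep 8: Sat, Oct 8: Mon, Nov 8: Thu, Dec 8: Sat.
Thursday occurs in March, November — 2 months.

2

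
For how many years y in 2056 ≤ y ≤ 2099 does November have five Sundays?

13

November has 30 days; it has five Sundays when Sunday falls among the first (month-length − 28) days — i.e. when November 1 is one of Sunday/Saturday.
November 1 by year: 2056:Wed 2057:Thu 2058:Fri 2059:Sat✓ 2060:Mon 2061:Tue 2062:Wed 2063:Thu 2064:Sat✓ 2065:Sun✓ 2066:Mon 2067:Tue 2068:Thu 2069:Fri 2070:Sat✓ …(14 more)… 2085:Thu 2086:Fri 2087:Sat✓ 2088:Mon 2089:Tue 2090:Wed 2091:Thu 2092:Sat✓ 2093:Sun✓ 2094:Mon 2095:Tue 2096:Thu 2097:Fri 2098:Sat✓ 2099:Sun✓
Years with five Sundays: 2059, 2064, 2065, 2070, 2071, 2076, 2081, 2082, 2087, 2092, 2093, 2098, 2099 → 13.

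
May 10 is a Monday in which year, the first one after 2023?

2027

From one year to the next, a fixed date's weekday advances by 1, or by 2 when a Feb 29 lies between the two dates.
2023: May 10 is Wednesday.
2024: Friday (+2)
2025: Saturday (+1)
2026: Sunday (+1)
2027: Monday (+1)
May 10 falls on a Monday in 2027.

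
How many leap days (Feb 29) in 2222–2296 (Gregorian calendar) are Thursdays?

2

Leap years in 2222–2296: 19 of them.
Feb 29 weekday advances by 5 (mod 7) from one leap year to the next four years later (or differs when a century non-leap intervenes).
Leap-day weekdays: 2224:Sun 2228:Fri 2232:Wed 2236:Mon 2240:Sat 2244:Thu✓ 2248:Tue 2252:Sun 2256:Fri 2260:Wed 2264:Mon 2268:Sat 2272:Thu✓ 2276:Tue 2280:Sun 2284:Fri 2288:Wed 2292:Mon 2296:Sat
Thursday: 2244, 2272 → 2.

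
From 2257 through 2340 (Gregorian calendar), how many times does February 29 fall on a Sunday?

Leap years in 2257–2340: 20 of them.
Feb 29 weekday advances by 5 (mod 7) from one leap year to the next four years later (or differs when a century non-leap intervenes).
Leap-day weekdays: 2260:Wed 2264:Mon 2268:Sat 2272:Thu 2276:Tue 2280:Sun✓ 2284:Fri 2288:Wed 2292:Mon 2296:Sat 2304:Mon 2308:Sat 2312:Thu 2316:Tue 2320:Sun✓ 2324:Fri 2328:Wed 2332:Mon 2336:Sat 2340:Thu
Sunday: 2280, 2320 → 2.

2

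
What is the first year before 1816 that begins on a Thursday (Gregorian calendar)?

1807

Jan 1 advances by 2 weekdays after a leap year and by 1 after a common year.
1816: Jan 1 is Monday (leap).
1815: Sunday
1814: Saturday
1813: Friday
1812: Wednesday (leap)
1811: Tuesday
1810: Monday
1809: Sunday
1808: Friday (leap)
1807: Thursday
1807 begins on a Thursday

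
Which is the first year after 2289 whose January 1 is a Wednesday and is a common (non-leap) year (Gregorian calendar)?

2290

Jan 1 advances by 2 weekdays after a leap year and by 1 after a common year.
2289: Jan 1 is Tuesday.
2290: Wednesday
2290 begins on a Wednesday and is a common year.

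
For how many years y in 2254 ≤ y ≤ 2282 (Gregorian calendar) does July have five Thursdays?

July has 31 days; it has five Thursdays when Thursday falls among the first (month-length − 28) days — i.e. when July 1 is one of Thursday/Wednesday/Tuesday.
July 1 by year: 2254:Sat 2255:Sun 2256:Tue✓ 2257:Wed✓ 2258:Thu✓ 2259:Fri 2260:Sun 2261:Mon 2262:Tue✓ 2263:Wed✓ 2264:Fri 2265:Sat 2266:Sun 2267:Mon 2268:Wed✓ 2269:Thu✓ 2270:Fri 2271:Sat 2272:Mon 2273:Tue✓ 2274:Wed✓ 2275:Thu✓ 2276:Sat 2277:Sun 2278:Mon 2279:Tue✓ 2280:Thu✓ 2281:Fri 2282:Sat
Years with five Thursdays: 2256, 2257, 2258, 2262, 2263, 2268, 2269, 2273, 2274, 2275, 2279, 2280 → 12.

12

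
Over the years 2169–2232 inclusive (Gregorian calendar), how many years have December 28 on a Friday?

Track December 28's weekday year by year (advancing +1, or +2 across a Feb 29):
  2169: Thu  2170: Fri (+1) ✓  2171: Sat (+1)  2172: Mon (+2)  2173: Tue (+1)
  2174: Wed (+1)  2175: Thu (+1)  2176: Sat (+2)  2177: Sun (+1)  2178: Mon (+1)
  2179: Tue (+1)  2180: Thu (+2)  2181: Fri (+1) ✓  2182: Sat (+1)  … (36 more years) …
  2219: Tue (+1)  2220: Thu (+2)  2221: Fri (+1) ✓  2222: Sat (+1)  2223: Sun (+1)
  2224: Tue (+2)  2225: Wed (+1)  2226: Thu (+1)  2227: Fri (+1) ✓  2228: Sun (+2)
  2229: Mon (+1)  2230: Tue (+1)  2231: Wed (+1)  2232: Fri (+2) ✓
Friday years: 2170, 2181, 2187, 2192, 2198, 2204, 2210, 2221, 2227, 2232 — 10 in total.

10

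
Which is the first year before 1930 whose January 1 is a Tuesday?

Jan 1 advances by 2 weekdays after a leap year and by 1 after a common year.
1930: Jan 1 is Wednesday.
1929: Tuesday
1929 begins on a Tuesday

1929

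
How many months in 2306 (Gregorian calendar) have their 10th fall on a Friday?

1

Check the 10th of each month of 2306: Jan 10: Wed, Feb 10: Sat, Mar 10: Sat, Apr 10: Tue, May 10: Thu, Jun 10: Sun, Jul 10: Tue, Aug 10: Fri, Sep 10: Mon, Oct 10: Wed, Nov 10: Sat, Dec 10: Mon.
Friday occurs in August — 1 month.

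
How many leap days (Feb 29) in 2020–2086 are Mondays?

2

Leap years in 2020–2086: 17 of them.
Feb 29 weekday advances by 5 (mod 7) from one leap year to the next four years later (or differs when a century non-leap intervenes).
Leap-day weekdays: 2020:Sat 2024:Thu 2028:Tue 2032:Sun 2036:Fri 2040:Wed 2044:Mon✓ 2048:Sat 2052:Thu 2056:Tue 2060:Sun 2064:Fri 2068:Wed 2072:Mon✓ 2076:Sat 2080:Thu 2084:Tue
Monday: 2044, 2072 → 2.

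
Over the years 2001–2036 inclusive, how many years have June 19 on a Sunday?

5

Track June 19's weekday year by year (advancing +1, or +2 across a Feb 29):
  2001: Tue  2002: Wed (+1)  2003: Thu (+1)  2004: Sat (+2)  2005: Sun (+1) ✓
  2006: Mon (+1)  2007: Tue (+1)  2008: Thu (+2)  2009: Fri (+1)  2010: Sat (+1)
  2011: Sun (+1) ✓  2012: Tue (+2)  2013: Wed (+1)  2014: Thu (+1)  … (8 more years) …
  2023: Mon (+1)  2024: Wed (+2)  2025: Thu (+1)  2026: Fri (+1)  2027: Sat (+1)
  2028: Mon (+2)  2029: Tue (+1)  2030: Wed (+1)  2031: Thu (+1)  2032: Sat (+2)
  2033: Sun (+1) ✓  2034: Mon (+1)  2035: Tue (+1)  2036: Thu (+2)
Sunday years: 2005, 2011, 2016, 2022, 2033 — 5 in total.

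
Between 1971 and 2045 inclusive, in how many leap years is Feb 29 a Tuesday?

3

Leap years in 1971–2045: 19 of them.
Feb 29 weekday advances by 5 (mod 7) from one leap year to the next four years later (or differs when a century non-leap intervenes).
Leap-day weekdays: 1972:Tue✓ 1976:Sun 1980:Fri 1984:Wed 1988:Mon 1992:Sat 1996:Thu 2000:Tue✓ 2004:Sun 2008:Fri 2012:Wed 2016:Mon 2020:Sat 2024:Thu 2028:Tue✓ 2032:Sun 2036:Fri 2040:Wed 2044:Mon
Tuesday: 1972, 2000, 2028 → 3.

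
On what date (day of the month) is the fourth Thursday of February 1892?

February 1, 1892 is a Monday, so the first Thursday is the 4th.
The fourth Thursday is 4 + 21 = 25.

25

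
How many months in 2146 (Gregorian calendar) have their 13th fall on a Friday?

Check the 13th of each month of 2146: Jan 13: Thu, Feb 13: Sun, Mar 13: Sun, Apr 13: Wed, May 13: Fri, Jun 13: Mon, Jul 13: Wed, Aug 13: Sat, Sep 13: Tue, Oct 13: Thu, Nov 13: Sun, Dec 13: Tue.
Friday occurs in May — 1 month.

1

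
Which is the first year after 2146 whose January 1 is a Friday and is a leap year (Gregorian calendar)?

2168

Jan 1 advances by 2 weekdays after a leap year and by 1 after a common year.
2146: Jan 1 is Saturday.
2147: Sunday
2148: Monday (leap)
2149: Wednesday
2150: Thursday
2151: Friday
2152: Saturday (leap)
2153: Monday
2154: Tuesday
2155: Wednesday
2156: Thursday (leap)
2157: Saturday
2158: Sunday
2159: Monday
2160: Tuesday (leap)
2161: Thursday
2162: Friday
2163: Saturday
2164: Sunday (leap)
2165: Tuesday
2166: Wednesday
2167: Thursday
2168: Friday (leap)
2168 begins on a Friday and is a leap year.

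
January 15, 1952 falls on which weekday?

Tuesday

January 1, 1952 is a Tuesday.
January 15 is day 15 of the year, i.e. 14 days after Jan 1.
14 mod 7 = 0, so advance 0 weekdays from Tuesday: Tuesday.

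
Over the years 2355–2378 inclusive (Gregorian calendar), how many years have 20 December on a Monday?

3

Track 20 December's weekday year by year (advancing +1, or +2 across a Feb 29):
  2355: Tue  2356: Thu (+2)  2357: Fri (+1)  2358: Sat (+1)  2359: Sun (+1)
  2360: Tue (+2)  2361: Wed (+1)  2362: Thu (+1)  2363: Fri (+1)  2364: Sun (+2)
  2365: Mon (+1) ✓  2366: Tue (+1)  2367: Wed (+1)  2368: Fri (+2)  2369: Sat (+1)
  2370: Sun (+1)  2371: Mon (+1) ✓  2372: Wed (+2)  2373: Thu (+1)  2374: Fri (+1)
  2375: Sat (+1)  2376: Mon (+2) ✓  2377: Tue (+1)  2378: Wed (+1)
Monday years: 2365, 2371, 2376 — 3 in total.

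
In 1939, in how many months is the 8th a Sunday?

Check the 8th of each month of 1939: Jan 8: Sun, Feb 8: Wed, Mar 8: Wed, Apr 8: Sat, May 8: Mon, Jun 8: Thu, Jul 8: Sat, Aug 8: Tue, Sep 8: Fri, Oct 8: Sun, Nov 8: Wed, Dec 8: Fri.
Sunday occurs in January, October — 2 months.

2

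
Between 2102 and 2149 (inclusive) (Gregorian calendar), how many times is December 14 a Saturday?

Track December 14's weekday year by year (advancing +1, or +2 across a Feb 29):
  2102: Thu  2103: Fri (+1)  2104: Sun (+2)  2105: Mon (+1)  2106: Tue (+1)
  2107: Wed (+1)  2108: Fri (+2)  2109: Sat (+1) ✓  2110: Sun (+1)  2111: Mon (+1)
  2112: Wed (+2)  2113: Thu (+1)  2114: Fri (+1)  2115: Sat (+1) ✓  … (20 more years) …
  2136: Fri (+2)  2137: Sat (+1) ✓  2138: Sun (+1)  2139: Mon (+1)  2140: Wed (+2)
  2141: Thu (+1)  2142: Fri (+1)  2143: Sat (+1) ✓  2144: Mon (+2)  2145: Tue (+1)
  2146: Wed (+1)  2147: Thu (+1)  2148: Sat (+2) ✓  2149: Sun (+1)
Saturday years: 2109, 2115, 2120, 2126, 2137, 2143, 2148 — 7 in total.

7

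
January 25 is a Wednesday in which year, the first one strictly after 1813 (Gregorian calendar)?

From one year to the next, a fixed date's weekday advances by 1, or by 2 when a Feb 29 lies between the two dates.
1813: January 25 is Monday.
1814: Tuesday (+1)
1815: Wednesday (+1)
January 25 falls on a Wednesday in 1815.

1815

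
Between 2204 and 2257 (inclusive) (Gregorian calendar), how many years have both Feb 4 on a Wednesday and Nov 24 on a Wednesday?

2

Check each year's weekday for Feb 4 and Nov 24:
  2204: Sat/Sat  2205: Mon/Sun  2206: Tue/Mon  2207: Wed/Tue  2208: Thu/Thu  2209: Sat/Fri  2210: Sun/Sat  2211: Mon/Sun  2212: Tue/Tue  2213: Thu/Wed  2214: Fri/Thu  2215: Sat/Fri  2216: Sun/Sun  2217: Tue/Mon  …(26 more)…  2244: Sun/Sun  2245: Tue/Mon  2246: Wed/Tue  2247: Thu/Wed  2248: Fri/Fri  2249: Sun/Sat  2250: Mon/Sun  2251: Tue/Mon  2252: Wed/Wed ✓  2253: Fri/Thu  2254: Sat/Fri  2255: Sun/Sat  2256: Mon/Mon  2257: Wed/Tue
Both conditions hold in: 2224, 2252 — 2.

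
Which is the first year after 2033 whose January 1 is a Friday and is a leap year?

2044

Jan 1 advances by 2 weekdays after a leap year and by 1 after a common year.
2033: Jan 1 is Saturday.
2034: Sunday
2035: Monday
2036: Tuesday (leap)
2037: Thursday
2038: Friday
2039: Saturday
2040: Sunday (leap)
2041: Tuesday
2042: Wednesday
2043: Thursday
2044: Friday (leap)
2044 begins on a Friday and is a leap year.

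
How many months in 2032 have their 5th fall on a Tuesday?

1

Check the 5th of each month of 2032: Jan 5: Mon, Feb 5: Thu, Mar 5: Fri, Apr 5: Mon, May 5: Wed, Jun 5: Sat, Jul 5: Mon, Aug 5: Thu, Sep 5: Sun, Oct 5: Tue, Nov 5: Fri, Dec 5: Sun.
Tuesday occurs in October — 1 month.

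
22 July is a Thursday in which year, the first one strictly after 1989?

From one year to the next, a fixed date's weekday advances by 1, or by 2 when a Feb 29 lies between the two dates.
1989: July 22 is Saturday.
1990: Sunday (+1)
1991: Monday (+1)
1992: Wednesday (+2)
1993: Thursday (+1)
22 July falls on a Thursday in 1993.

1993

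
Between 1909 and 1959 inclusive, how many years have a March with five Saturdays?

March has 31 days; it has five Saturdays when Saturday falls among the first (month-length − 28) days — i.e. when March 1 is one of Saturday/Friday/Thursday.
March 1 by year: 1909:Mon 1910:Tue 1911:Wed 1912:Fri✓ 1913:Sat✓ 1914:Sun 1915:Mon 1916:Wed 1917:Thu✓ 1918:Fri✓ 1919:Sat✓ 1920:Mon 1921:Tue 1922:Wed 1923:Thu✓ …(21 more)… 1945:Thu✓ 1946:Fri✓ 1947:Sat✓ 1948:Mon 1949:Tue 1950:Wed 1951:Thu✓ 1952:Sat✓ 1953:Sun 1954:Mon 1955:Tue 1956:Thu✓ 1957:Fri✓ 1958:Sat✓ 1959:Sun
Years with five Saturdays: 1912, 1913, 1917, 1918, 1919, 1923, 1924, 1928, 1929, 1930, 1934, 1935, 1940, 1941, 1945, 1946, 1947, 1951, 1952, 1956, 1957, 1958 → 22.

22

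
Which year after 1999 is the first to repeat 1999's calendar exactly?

Two years share a calendar iff Jan 1 falls on the same weekday and both are leap or both are common. 1999: Jan 1 is Friday, common year.
2000: Jan 1 Saturday, leap
2001: Jan 1 Monday, common
2002: Jan 1 Tuesday, common
2003: Jan 1 Wednesday, common
2004: Jan 1 Thursday, leap
2005: Jan 1 Saturday, common
2006: Jan 1 Sunday, common
2007: Jan 1 Monday, common
2008: Jan 1 Tuesday, leap
2009: Jan 1 Thursday, common
2010: Jan 1 Friday, common
2010 matches on both conditions.

2010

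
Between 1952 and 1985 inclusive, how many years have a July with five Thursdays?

15

July has 31 days; it has five Thursdays when Thursday falls among the first (month-length − 28) days — i.e. when July 1 is one of Thursday/Wednesday/Tuesday.
July 1 by year: 1952:Tue✓ 1953:Wed✓ 1954:Thu✓ 1955:Fri 1956:Sun 1957:Mon 1958:Tue✓ 1959:Wed✓ 1960:Fri 1961:Sat 1962:Sun 1963:Mon 1964:Wed✓ 1965:Thu✓ 1966:Fri …(4 more)… 1971:Thu✓ 1972:Sat 1973:Sun 1974:Mon 1975:Tue✓ 1976:Thu✓ 1977:Fri 1978:Sat 1979:Sun 1980:Tue✓ 1981:Wed✓ 1982:Thu✓ 1983:Fri 1984:Sun 1985:Mon
Years with five Thursdays: 1952, 1953, 1954, 1958, 1959, 1964, 1965, 1969, 1970, 1971, 1975, 1976, 1980, 1981, 1982 → 15.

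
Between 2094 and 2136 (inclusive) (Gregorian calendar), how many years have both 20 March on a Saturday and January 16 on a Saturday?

Check each year's weekday for 20 March and January 16:
  2094: Sat/Sat ✓  2095: Sun/Sun  2096: Tue/Mon  2097: Wed/Wed  2098: Thu/Thu  2099: Fri/Fri  2100: Sat/Sat ✓  2101: Sun/Sun  2102: Mon/Mon  2103: Tue/Tue  2104: Thu/Wed  2105: Fri/Fri  2106: Sat/Sat ✓  2107: Sun/Sun  …(15 more)…  2123: Sat/Sat ✓  2124: Mon/Sun  2125: Tue/Tue  2126: Wed/Wed  2127: Thu/Thu  2128: Sat/Fri  2129: Sun/Sun  2130: Mon/Mon  2131: Tue/Tue  2132: Thu/Wed  2133: Fri/Fri  2134: Sat/Sat ✓  2135: Sun/Sun  2136: Tue/Mon
Both conditions hold in: 2094, 2100, 2106, 2117, 2123, 2134 — 6.

6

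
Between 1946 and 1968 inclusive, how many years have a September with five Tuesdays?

6

September has 30 days; it has five Tuesdays when Tuesday falls among the first (month-length − 28) days — i.e. when September 1 is one of Tuesday/Monday.
September 1 by year: 1946:Sun 1947:Mon✓ 1948:Wed 1949:Thu 1950:Fri 1951:Sat 1952:Mon✓ 1953:Tue✓ 1954:Wed 1955:Thu 1956:Sat 1957:Sun 1958:Mon✓ 1959:Tue✓ 1960:Thu 1961:Fri 1962:Sat 1963:Sun 1964:Tue✓ 1965:Wed 1966:Thu 1967:Fri 1968:Sun
Years with five Tuesdays: 1947, 1952, 1953, 1958, 1959, 1964 → 6.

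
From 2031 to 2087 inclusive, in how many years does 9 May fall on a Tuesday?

8

Track 9 May's weekday year by year (advancing +1, or +2 across a Feb 29):
  2031: Fri  2032: Sun (+2)  2033: Mon (+1)  2034: Tue (+1) ✓  2035: Wed (+1)
  2036: Fri (+2)  2037: Sat (+1)  2038: Sun (+1)  2039: Mon (+1)  2040: Wed (+2)
  2041: Thu (+1)  2042: Fri (+1)  2043: Sat (+1)  2044: Mon (+2)  … (29 more years) …
  2074: Wed (+1)  2075: Thu (+1)  2076: Sat (+2)  2077: Sun (+1)  2078: Mon (+1)
  2079: Tue (+1) ✓  2080: Thu (+2)  2081: Fri (+1)  2082: Sat (+1)  2083: Sun (+1)
  2084: Tue (+2) ✓  2085: Wed (+1)  2086: Thu (+1)  2087: Fri (+1)
Tuesday years: 2034, 2045, 2051, 2056, 2062, 2073, 2079, 2084 — 8 in total.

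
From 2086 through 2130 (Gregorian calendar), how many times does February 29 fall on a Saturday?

Leap years in 2086–2130: 10 of them.
Feb 29 weekday advances by 5 (mod 7) from one leap year to the next four years later (or differs when a century non-leap intervenes).
Leap-day weekdays: 2088:Sun 2092:Fri 2096:Wed 2104:Fri 2108:Wed 2112:Mon 2116:Sat✓ 2120:Thu 2124:Tue 2128:Sun
Saturday: 2116 → 1.

1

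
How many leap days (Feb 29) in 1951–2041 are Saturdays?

3

Leap years in 1951–2041: 23 of them.
Feb 29 weekday advances by 5 (mod 7) from one leap year to the next four years later (or differs when a century non-leap intervenes).
Leap-day weekdays: 1952:Fri 1956:Wed 1960:Mon 1964:Sat✓ 1968:Thu 1972:Tue 1976:Sun 1980:Fri 1984:Wed 1988:Mon 1992:Sat✓ 1996:Thu 2000:Tue 2004:Sun 2008:Fri 2012:Wed 2016:Mon 2020:Sat✓ 2024:Thu 2028:Tue 2032:Sun 2036:Fri 2040:Wed
Saturday: 1964, 1992, 2020 → 3.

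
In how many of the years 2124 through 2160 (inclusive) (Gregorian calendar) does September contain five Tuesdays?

10

September has 30 days; it has five Tuesdays when Tuesday falls among the first (month-length − 28) days — i.e. when September 1 is one of Tuesday/Monday.
September 1 by year: 2124:Fri 2125:Sat 2126:Sun 2127:Mon✓ 2128:Wed 2129:Thu 2130:Fri 2131:Sat 2132:Mon✓ 2133:Tue✓ 2134:Wed 2135:Thu 2136:Sat 2137:Sun 2138:Mon✓ …(7 more)… 2146:Thu 2147:Fri 2148:Sun 2149:Mon✓ 2150:Tue✓ 2151:Wed 2152:Fri 2153:Sat 2154:Sun 2155:Mon✓ 2156:Wed 2157:Thu 2158:Fri 2159:Sat 2160:Mon✓
Years with five Tuesdays: 2127, 2132, 2133, 2138, 2139, 2144, 2149, 2150, 2155, 2160 → 10.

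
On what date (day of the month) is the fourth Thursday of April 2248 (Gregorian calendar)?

27

April 1, 2248 is a Saturday, so the first Thursday is the 6th.
The fourth Thursday is 6 + 21 = 27.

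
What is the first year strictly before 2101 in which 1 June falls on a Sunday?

From one year to the next, a fixed date's weekday advances by 1, or by 2 when a Feb 29 lies between the two dates.
2101: June 1 is Wednesday.
2100: Tuesday (−1)
2099: Monday (−1)
2098: Sunday (−1)
1 June falls on a Sunday in 2098.

2098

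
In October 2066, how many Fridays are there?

5

October 2066 has 31 days and begins on Friday.
The first Friday is October 1.
Fridays fall on 1, 8, 15, 22, 29 — that's 5.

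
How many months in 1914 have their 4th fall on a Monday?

Check the 4th of each month of 1914: Jan 4: Sun, Feb 4: Wed, Mar 4: Wed, Apr 4: Sat, May 4: Mon, Jun 4: Thu, Jul 4: Sat, Aug 4: Tue, Sep 4: Fri, Oct 4: Sun, Nov 4: Wed, Dec 4: Fri.
Monday occurs in May — 1 month.

1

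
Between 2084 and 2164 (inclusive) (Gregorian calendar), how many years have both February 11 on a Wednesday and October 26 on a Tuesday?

3

Check each year's weekday for February 11 and October 26:
  2084: Fri/Thu  2085: Sun/Fri  2086: Mon/Sat  2087: Tue/Sun  2088: Wed/Tue ✓  2089: Fri/Wed  2090: Sat/Thu  2091: Sun/Fri  2092: Mon/Sun  2093: Wed/Mon  2094: Thu/Tue  2095: Fri/Wed  2096: Sat/Fri  2097: Mon/Sat  …(53 more)…  2151: Thu/Tue  2152: Fri/Thu  2153: Sun/Fri  2154: Mon/Sat  2155: Tue/Sun  2156: Wed/Tue ✓  2157: Fri/Wed  2158: Sat/Thu  2159: Sun/Fri  2160: Mon/Sun  2161: Wed/Mon  2162: Thu/Tue  2163: Fri/Wed  2164: Sat/Fri
Both conditions hold in: 2088, 2128, 2156 — 3.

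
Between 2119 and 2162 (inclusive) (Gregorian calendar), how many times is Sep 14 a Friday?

6

Track Sep 14's weekday year by year (advancing +1, or +2 across a Feb 29):
  2119: Thu  2120: Sat (+2)  2121: Sun (+1)  2122: Mon (+1)  2123: Tue (+1)
  2124: Thu (+2)  2125: Fri (+1) ✓  2126: Sat (+1)  2127: Sun (+1)  2128: Tue (+2)
  2129: Wed (+1)  2130: Thu (+1)  2131: Fri (+1) ✓  2132: Sun (+2)  … (16 more years) …
  2149: Sun (+1)  2150: Mon (+1)  2151: Tue (+1)  2152: Thu (+2)  2153: Fri (+1) ✓
  2154: Sat (+1)  2155: Sun (+1)  2156: Tue (+2)  2157: Wed (+1)  2158: Thu (+1)
  2159: Fri (+1) ✓  2160: Sun (+2)  2161: Mon (+1)  2162: Tue (+1)
Friday years: 2125, 2131, 2136, 2142, 2153, 2159 — 6 in total.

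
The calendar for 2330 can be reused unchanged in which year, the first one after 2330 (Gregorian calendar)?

Two years share a calendar iff Jan 1 falls on the same weekday and both are leap or both are common. 2330: Jan 1 is Wednesday, common year.
2331: Jan 1 Thursday, common
2332: Jan 1 Friday, leap
2333: Jan 1 Sunday, common
2334: Jan 1 Monday, common
2335: Jan 1 Tuesday, common
2336: Jan 1 Wednesday, leap
2337: Jan 1 Friday, common
2338: Jan 1 Saturday, common
2339: Jan 1 Sunday, common
2340: Jan 1 Monday, leap
2341: Jan 1 Wednesday, common
2341 matches on both conditions.

2341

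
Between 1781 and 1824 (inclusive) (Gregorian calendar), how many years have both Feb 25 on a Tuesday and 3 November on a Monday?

6

Check each year's weekday for Feb 25 and 3 November:
  1781: Sun/Sat  1782: Mon/Sun  1783: Tue/Mon ✓  1784: Wed/Wed  1785: Fri/Thu  1786: Sat/Fri  1787: Sun/Sat  1788: Mon/Mon  1789: Wed/Tue  1790: Thu/Wed  1791: Fri/Thu  1792: Sat/Sat  1793: Mon/Sun  1794: Tue/Mon ✓  …(16 more)…  1811: Mon/Sun  1812: Tue/Tue  1813: Thu/Wed  1814: Fri/Thu  1815: Sat/Fri  1816: Sun/Sun  1817: Tue/Mon ✓  1818: Wed/Tue  1819: Thu/Wed  1820: Fri/Fri  1821: Sun/Sat  1822: Mon/Sun  1823: Tue/Mon ✓  1824: Wed/Wed
Both conditions hold in: 1783, 1794, 1800, 1806, 1817, 1823 — 6.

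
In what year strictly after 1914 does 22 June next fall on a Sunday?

From one year to the next, a fixed date's weekday advances by 1, or by 2 when a Feb 29 lies between the two dates.
1914: June 22 is Monday.
1915: Tuesday (+1)
1916: Thursday (+2)
1917: Friday (+1)
1918: Saturday (+1)
1919: Sunday (+1)
22 June falls on a Sunday in 1919.

1919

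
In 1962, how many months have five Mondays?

5

A month of length L has five Mondays iff its first Monday is on day ≤ L−28 (so day 1–3 in a 31-day month, 1–2 in a 30-day month, day 1 in a leap February).
Checking each month of 1962: Jan starts Mon (31d) ✓; Feb starts Thu (28d); Mar starts Thu (31d); Apr starts Sun (30d) ✓; May starts Tue (31d); Jun starts Fri (30d); Jul starts Sun (31d) ✓; Aug starts Wed (31d); Sep starts Sat (30d); Oct starts Mon (31d) ✓; Nov starts Thu (30d); Dec starts Sat (31d) ✓.
Five-Monday months: January, April, July, October, December → 5.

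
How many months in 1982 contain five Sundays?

A month of length L has five Sundays iff its first Sunday is on day ≤ L−28 (so day 1–3 in a 31-day month, 1–2 in a 30-day month, day 1 in a leap February).
Checking each month of 1982: Jan starts Fri (31d) ✓; Feb starts Mon (28d); Mar starts Mon (31d); Apr starts Thu (30d); May starts Sat (31d) ✓; Jun starts Tue (30d); Jul starts Thu (31d); Aug starts Sun (31d) ✓; Sep starts Wed (30d); Oct starts Fri (31d) ✓; Nov starts Mon (30d); Dec starts Wed (31d).
Five-Sunday months: January, May, August, October → 4.

4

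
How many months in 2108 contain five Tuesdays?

4

A month of length L has five Tuesdays iff its first Tuesday is on day ≤ L−28 (so day 1–3 in a 31-day month, 1–2 in a 30-day month, day 1 in a leap February).
Checking each month of 2108: Jan starts Sun (31d) ✓; Feb starts Wed (29d); Mar starts Thu (31d); Apr starts Sun (30d); May starts Tue (31d) ✓; Jun starts Fri (30d); Jul starts Sun (31d) ✓; Aug starts Wed (31d); Sep starts Sat (30d); Oct starts Mon (31d) ✓; Nov starts Thu (30d); Dec starts Sat (31d).
Five-Tuesday months: January, May, July, October → 4.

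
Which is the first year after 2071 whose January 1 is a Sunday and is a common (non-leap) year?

2073

Jan 1 advances by 2 weekdays after a leap year and by 1 after a common year.
2071: Jan 1 is Thursday.
2072: Friday (leap)
2073: Sunday
2073 begins on a Sunday and is a common year.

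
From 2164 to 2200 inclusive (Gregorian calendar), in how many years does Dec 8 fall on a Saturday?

Track Dec 8's weekday year by year (advancing +1, or +2 across a Feb 29):
  2164: Sat ✓  2165: Sun (+1)  2166: Mon (+1)  2167: Tue (+1)  2168: Thu (+2)
  2169: Fri (+1)  2170: Sat (+1) ✓  2171: Sun (+1)  2172: Tue (+2)  2173: Wed (+1)
  2174: Thu (+1)  2175: Fri (+1)  2176: Sun (+2)  2177: Mon (+1)  … (9 more years) …
  2187: Sat (+1) ✓  2188: Mon (+2)  2189: Tue (+1)  2190: Wed (+1)  2191: Thu (+1)
  2192: Sat (+2) ✓  2193: Sun (+1)  2194: Mon (+1)  2195: Tue (+1)  2196: Thu (+2)
  2197: Fri (+1)  2198: Sat (+1) ✓  2199: Sun (+1)  2200: Mon (+1)
Saturday years: 2164, 2170, 2181, 2187, 2192, 2198 — 6 in total.

6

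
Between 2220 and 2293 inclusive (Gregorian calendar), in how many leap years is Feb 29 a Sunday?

3

Leap years in 2220–2293: 19 of them.
Feb 29 weekday advances by 5 (mod 7) from one leap year to the next four years later (or differs when a century non-leap intervenes).
Leap-day weekdays: 2220:Tue 2224:Sun✓ 2228:Fri 2232:Wed 2236:Mon 2240:Sat 2244:Thu 2248:Tue 2252:Sun✓ 2256:Fri 2260:Wed 2264:Mon 2268:Sat 2272:Thu 2276:Tue 2280:Sun✓ 2284:Fri 2288:Wed 2292:Mon
Sunday: 2224, 2252, 2280 → 3.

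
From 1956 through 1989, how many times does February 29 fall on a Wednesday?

2

Leap years in 1956–1989: 9 of them.
Feb 29 weekday advances by 5 (mod 7) from one leap year to the next four years later (or differs when a century non-leap intervenes).
Leap-day weekdays: 1956:Wed✓ 1960:Mon 1964:Sat 1968:Thu 1972:Tue 1976:Sun 1980:Fri 1984:Wed✓ 1988:Mon
Wednesday: 1956, 1984 → 2.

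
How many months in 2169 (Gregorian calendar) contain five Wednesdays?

A month of length L has five Wednesdays iff its first Wednesday is on day ≤ L−28 (so day 1–3 in a 31-day month, 1–2 in a 30-day month, day 1 in a leap February).
Checking each month of 2169: Jan starts Sun (31d); Feb starts Wed (28d); Mar starts Wed (31d) ✓; Apr starts Sat (30d); May starts Mon (31d) ✓; Jun starts Thu (30d); Jul starts Sat (31d); Aug starts Tue (31d) ✓; Sep starts Fri (30d); Oct starts Sun (31d); Nov starts Wed (30d) ✓; Dec starts Fri (31d).
Five-Wednesday months: March, May, August, November → 4.

4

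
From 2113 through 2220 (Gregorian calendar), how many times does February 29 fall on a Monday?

Leap years in 2113–2220: 26 of them.
Feb 29 weekday advances by 5 (mod 7) from one leap year to the next four years later (or differs when a century non-leap intervenes).
Leap-day weekdays: 2116:Sat 2120:Thu 2124:Tue 2128:Sun 2132:Fri 2136:Wed 2140:Mon✓ 2144:Sat 2148:Thu 2152:Tue 2156:Sun 2160:Fri 2164:Wed 2168:Mon✓ 2172:Sat 2176:Thu 2180:Tue 2184:Sun 2188:Fri 2192:Wed 2196:Mon✓ 2204:Wed 2208:Mon✓ 2212:Sat 2216:Thu 2220:Tue
Monday: 2140, 2168, 2196, 2208 → 4.

4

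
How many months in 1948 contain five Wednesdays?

A month of length L has five Wednesdays iff its first Wednesday is on day ≤ L−28 (so day 1–3 in a 31-day month, 1–2 in a 30-day month, day 1 in a leap February).
Checking each month of 1948: Jan starts Thu (31d); Feb starts Sun (29d); Mar starts Mon (31d) ✓; Apr starts Thu (30d); May starts Sat (31d); Jun starts Tue (30d) ✓; Jul starts Thu (31d); Aug starts Sun (31d); Sep starts Wed (30d) ✓; Oct starts Fri (31d); Nov starts Mon (30d); Dec starts Wed (31d) ✓.
Five-Wednesday months: March, June, September, December → 4.

4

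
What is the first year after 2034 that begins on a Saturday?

2039

Jan 1 advances by 2 weekdays after a leap year and by 1 after a common year.
2034: Jan 1 is Sunday.
2035: Monday
2036: Tuesday (leap)
2037: Thursday
2038: Friday
2039: Saturday
2039 begins on a Saturday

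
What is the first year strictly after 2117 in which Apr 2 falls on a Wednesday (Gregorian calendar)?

2121

From one year to the next, a fixed date's weekday advances by 1, or by 2 when a Feb 29 lies between the two dates.
2117: April 2 is Friday.
2118: Saturday (+1)
2119: Sunday (+1)
2120: Tuesday (+2)
2121: Wednesday (+1)
Apr 2 falls on a Wednesday in 2121.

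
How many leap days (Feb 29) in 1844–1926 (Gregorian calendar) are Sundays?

Leap years in 1844–1926: 20 of them.
Feb 29 weekday advances by 5 (mod 7) from one leap year to the next four years later (or differs when a century non-leap intervenes).
Leap-day weekdays: 1844:Thu 1848:Tue 1852:Sun✓ 1856:Fri 1860:Wed 1864:Mon 1868:Sat 1872:Thu 1876:Tue 1880:Sun✓ 1884:Fri 1888:Wed 1892:Mon 1896:Sat 1904:Mon 1908:Sat 1912:Thu 1916:Tue 1920:Sun✓ 1924:Fri
Sunday: 1852, 1880, 1920 → 3.

3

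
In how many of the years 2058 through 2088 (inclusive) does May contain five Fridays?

May has 31 days; it has five Fridays when Friday falls among the first (month-length − 28) days — i.e. when May 1 is one of Friday/Thursday/Wednesday.
May 1 by year: 2058:Wed✓ 2059:Thu✓ 2060:Sat 2061:Sun 2062:Mon 2063:Tue 2064:Thu✓ 2065:Fri✓ 2066:Sat 2067:Sun 2068:Tue 2069:Wed✓ 2070:Thu✓ 2071:Fri✓ 2072:Sun 2073:Mon 2074:Tue 2075:Wed✓ 2076:Fri✓ 2077:Sat 2078:Sun 2079:Mon 2080:Wed✓ 2081:Thu✓ 2082:Fri✓ 2083:Sat 2084:Mon 2085:Tue 2086:Wed✓ 2087:Thu✓ 2088:Sat
Years with five Fridays: 2058, 2059, 2064, 2065, 2069, 2070, 2071, 2075, 2076, 2080, 2081, 2082, 2086, 2087 → 14.

14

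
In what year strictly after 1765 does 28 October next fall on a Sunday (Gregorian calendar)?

From one year to the next, a fixed date's weekday advances by 1, or by 2 when a Feb 29 lies between the two dates.
1765: October 28 is Monday.
1766: Tuesday (+1)
1767: Wednesday (+1)
1768: Friday (+2)
1769: Saturday (+1)
1770: Sunday (+1)
28 October falls on a Sunday in 1770.

1770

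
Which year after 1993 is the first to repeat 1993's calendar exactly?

Two years share a calendar iff Jan 1 falls on the same weekday and both are leap or both are common. 1993: Jan 1 is Friday, common year.
1994: Jan 1 Saturday, common
1995: Jan 1 Sunday, common
1996: Jan 1 Monday, leap
1997: Jan 1 Wednesday, common
1998: Jan 1 Thursday, common
1999: Jan 1 Friday, common
1999 matches on both conditions.

1999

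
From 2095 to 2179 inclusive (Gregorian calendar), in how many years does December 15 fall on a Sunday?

12

Track December 15's weekday year by year (advancing +1, or +2 across a Feb 29):
  2095: Thu  2096: Sat (+2)  2097: Sun (+1) ✓  2098: Mon (+1)  2099: Tue (+1)
  2100: Wed (+1)  2101: Thu (+1)  2102: Fri (+1)  2103: Sat (+1)  2104: Mon (+2)
  2105: Tue (+1)  2106: Wed (+1)  2107: Thu (+1)  2108: Sat (+2)  … (57 more years) …
  2166: Mon (+1)  2167: Tue (+1)  2168: Thu (+2)  2169: Fri (+1)  2170: Sat (+1)
  2171: Sun (+1) ✓  2172: Tue (+2)  2173: Wed (+1)  2174: Thu (+1)  2175: Fri (+1)
  2176: Sun (+2) ✓  2177: Mon (+1)  2178: Tue (+1)  2179: Wed (+1)
Sunday years: 2097, 2109, 2115, 2120, 2126, 2137, 2143, 2148, 2154, 2165, 2171, 2176 — 12 in total.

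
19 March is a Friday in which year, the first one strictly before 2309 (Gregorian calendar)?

From one year to the next, a fixed date's weekday advances by 1, or by 2 when a Feb 29 lies between the two dates.
2309: March 19 is Friday.
2308: Thursday (−1)
2307: Tuesday (−2)
2306: Monday (−1)
2305: Sunday (−1)
2304: Saturday (−1)
2303: Thursday (−2)
2302: Wednesday (−1)
2301: Tuesday (−1)
2300: Monday (−1)
2299: Sunday (−1)
2298: Saturday (−1)
2297: Friday (−1)
19 March falls on a Friday in 2297.

2297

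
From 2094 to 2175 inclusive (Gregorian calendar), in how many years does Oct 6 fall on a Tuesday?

Track Oct 6's weekday year by year (advancing +1, or +2 across a Feb 29):
  2094: Wed  2095: Thu (+1)  2096: Sat (+2)  2097: Sun (+1)  2098: Mon (+1)
  2099: Tue (+1) ✓  2100: Wed (+1)  2101: Thu (+1)  2102: Fri (+1)  2103: Sat (+1)
  2104: Mon (+2)  2105: Tue (+1) ✓  2106: Wed (+1)  2107: Thu (+1)  … (54 more years) …
  2162: Wed (+1)  2163: Thu (+1)  2164: Sat (+2)  2165: Sun (+1)  2166: Mon (+1)
  2167: Tue (+1) ✓  2168: Thu (+2)  2169: Fri (+1)  2170: Sat (+1)  2171: Sun (+1)
  2172: Tue (+2) ✓  2173: Wed (+1)  2174: Thu (+1)  2175: Fri (+1)
Tuesday years: 2099, 2105, 2111, 2116, 2122, 2133, 2139, 2144, 2150, 2161, 2167, 2172 — 12 in total.

12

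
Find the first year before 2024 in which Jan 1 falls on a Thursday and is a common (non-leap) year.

Jan 1 advances by 2 weekdays after a leap year and by 1 after a common year.
2024: Jan 1 is Monday (leap).
2023: Sunday
2022: Saturday
2021: Friday
2020: Wednesday (leap)
2019: Tuesday
2018: Monday
2017: Sunday
2016: Friday (leap)
2015: Thursday
2015 begins on a Thursday and is a common year.

2015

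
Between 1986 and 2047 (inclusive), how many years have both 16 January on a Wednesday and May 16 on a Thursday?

7

Check each year's weekday for 16 January and May 16:
  1986: Thu/Fri  1987: Fri/Sat  1988: Sat/Mon  1989: Mon/Tue  1990: Tue/Wed  1991: Wed/Thu ✓  1992: Thu/Sat  1993: Sat/Sun  1994: Sun/Mon  1995: Mon/Tue  1996: Tue/Thu  1997: Thu/Fri  1998: Fri/Sat  1999: Sat/Sun  …(34 more)…  2034: Mon/Tue  2035: Tue/Wed  2036: Wed/Fri  2037: Fri/Sat  2038: Sat/Sun  2039: Sun/Mon  2040: Mon/Wed  2041: Wed/Thu ✓  2042: Thu/Fri  2043: Fri/Sat  2044: Sat/Mon  2045: Mon/Tue  2046: Tue/Wed  2047: Wed/Thu ✓
Both conditions hold in: 1991, 2002, 2013, 2019, 2030, 2041, 2047 — 7.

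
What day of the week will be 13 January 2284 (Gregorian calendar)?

January 1, 2284 is a Tuesday.
January 13 is day 13 of the year, i.e. 12 days after Jan 1.
12 mod 7 = 5, so advance 5 weekdays from Tuesday: Sunday.

Sunday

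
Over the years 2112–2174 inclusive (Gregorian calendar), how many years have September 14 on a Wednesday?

10

Track September 14's weekday year by year (advancing +1, or +2 across a Feb 29):
  2112: Wed ✓  2113: Thu (+1)  2114: Fri (+1)  2115: Sat (+1)  2116: Mon (+2)
  2117: Tue (+1)  2118: Wed (+1) ✓  2119: Thu (+1)  2120: Sat (+2)  2121: Sun (+1)
  2122: Mon (+1)  2123: Tue (+1)  2124: Thu (+2)  2125: Fri (+1)  … (35 more years) …
  2161: Mon (+1)  2162: Tue (+1)  2163: Wed (+1) ✓  2164: Fri (+2)  2165: Sat (+1)
  2166: Sun (+1)  2167: Mon (+1)  2168: Wed (+2) ✓  2169: Thu (+1)  2170: Fri (+1)
  2171: Sat (+1)  2172: Mon (+2)  2173: Tue (+1)  2174: Wed (+1) ✓
Wednesday years: 2112, 2118, 2129, 2135, 2140, 2146, 2157, 2163, 2168, 2174 — 10 in total.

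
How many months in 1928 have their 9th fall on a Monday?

Check the 9th of each month of 1928: Jan 9: Mon, Feb 9: Thu, Mar 9: Fri, Apr 9: Mon, May 9: Wed, Jun 9: Sat, Jul 9: Mon, Aug 9: Thu, Sep 9: Sun, Oct 9: Tue, Nov 9: Fri, Dec 9: Sun.
Monday occurs in January, April, July — 3 months.

3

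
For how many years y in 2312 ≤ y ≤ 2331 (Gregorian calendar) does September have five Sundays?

6

September has 30 days; it has five Sundays when Sunday falls among the first (month-length − 28) days — i.e. when September 1 is one of Sunday/Saturday.
September 1 by year: 2312:Sun✓ 2313:Mon 2314:Tue 2315:Wed 2316:Fri 2317:Sat✓ 2318:Sun✓ 2319:Mon 2320:Wed 2321:Thu 2322:Fri 2323:Sat✓ 2324:Mon 2325:Tue 2326:Wed 2327:Thu 2328:Sat✓ 2329:Sun✓ 2330:Mon 2331:Tue
Years with five Sundays: 2312, 2317, 2318, 2323, 2328, 2329 → 6.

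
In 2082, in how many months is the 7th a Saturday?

3

Check the 7th of each month of 2082: Jan 7: Wed, Feb 7: Sat, Mar 7: Sat, Apr 7: Tue, May 7: Thu, Jun 7: Sun, Jul 7: Tue, Aug 7: Fri, Sep 7: Mon, Oct 7: Wed, Nov 7: Sat, Dec 7: Mon.
Saturday occurs in February, March, November — 3 months.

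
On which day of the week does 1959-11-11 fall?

January 1, 1959 is a Thursday.
November 11 is day 315 of the year, i.e. 314 days after Jan 1.
314 mod 7 = 6, so advance 6 weekdays from Thursday: Wednesday.

Wednesday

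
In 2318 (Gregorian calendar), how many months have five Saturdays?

4

A month of length L has five Saturdays iff its first Saturday is on day ≤ L−28 (so day 1–3 in a 31-day month, 1–2 in a 30-day month, day 1 in a leap February).
Checking each month of 2318: Jan starts Tue (31d); Feb starts Fri (28d); Mar starts Fri (31d) ✓; Apr starts Mon (30d); May starts Wed (31d); Jun starts Sat (30d) ✓; Jul starts Mon (31d); Aug starts Thu (31d) ✓; Sep starts Sun (30d); Oct starts Tue (31d); Nov starts Fri (30d) ✓; Dec starts Sun (31d).
Five-Saturday months: March, June, August, November → 4.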